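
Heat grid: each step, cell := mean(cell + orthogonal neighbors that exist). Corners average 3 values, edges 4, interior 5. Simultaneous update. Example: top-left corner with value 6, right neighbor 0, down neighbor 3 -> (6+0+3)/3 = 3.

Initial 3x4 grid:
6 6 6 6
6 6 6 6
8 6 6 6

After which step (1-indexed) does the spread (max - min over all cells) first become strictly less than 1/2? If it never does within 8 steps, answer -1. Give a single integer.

Answer: 3

Derivation:
Step 1: max=20/3, min=6, spread=2/3
Step 2: max=59/9, min=6, spread=5/9
Step 3: max=689/108, min=6, spread=41/108
  -> spread < 1/2 first at step 3
Step 4: max=81977/12960, min=6, spread=4217/12960
Step 5: max=4874749/777600, min=21679/3600, spread=38417/155520
Step 6: max=291136211/46656000, min=434597/72000, spread=1903471/9331200
Step 7: max=17397149089/2799360000, min=13075759/2160000, spread=18038617/111974400
Step 8: max=1041037782851/167961600000, min=1179326759/194400000, spread=883978523/6718464000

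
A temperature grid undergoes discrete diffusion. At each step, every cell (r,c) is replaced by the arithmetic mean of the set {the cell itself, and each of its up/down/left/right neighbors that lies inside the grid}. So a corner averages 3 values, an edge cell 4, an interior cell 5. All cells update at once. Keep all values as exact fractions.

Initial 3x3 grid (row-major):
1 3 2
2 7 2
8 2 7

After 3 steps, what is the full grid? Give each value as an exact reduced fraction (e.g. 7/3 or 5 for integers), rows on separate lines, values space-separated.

Answer: 2249/720 48949/14400 6827/2160
9479/2400 7221/2000 9479/2400
499/120 1016/225 4451/1080

Derivation:
After step 1:
  2 13/4 7/3
  9/2 16/5 9/2
  4 6 11/3
After step 2:
  13/4 647/240 121/36
  137/40 429/100 137/40
  29/6 253/60 85/18
After step 3:
  2249/720 48949/14400 6827/2160
  9479/2400 7221/2000 9479/2400
  499/120 1016/225 4451/1080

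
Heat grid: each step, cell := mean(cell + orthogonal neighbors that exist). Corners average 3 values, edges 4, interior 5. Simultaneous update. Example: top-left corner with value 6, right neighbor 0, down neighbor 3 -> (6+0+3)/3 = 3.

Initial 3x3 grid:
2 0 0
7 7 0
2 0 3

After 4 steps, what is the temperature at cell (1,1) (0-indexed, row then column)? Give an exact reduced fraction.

Answer: 104601/40000

Derivation:
Step 1: cell (1,1) = 14/5
Step 2: cell (1,1) = 301/100
Step 3: cell (1,1) = 4949/2000
Step 4: cell (1,1) = 104601/40000
Full grid after step 4:
  41269/14400 685769/288000 90307/43200
  140399/48000 104601/40000 33383/16000
  21947/7200 187411/72000 49891/21600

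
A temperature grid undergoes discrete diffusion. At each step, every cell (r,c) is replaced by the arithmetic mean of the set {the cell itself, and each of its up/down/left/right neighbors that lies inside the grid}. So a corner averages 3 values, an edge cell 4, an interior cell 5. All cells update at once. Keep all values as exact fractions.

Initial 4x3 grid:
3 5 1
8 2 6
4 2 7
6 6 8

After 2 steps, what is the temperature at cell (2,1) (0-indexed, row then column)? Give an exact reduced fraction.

Answer: 501/100

Derivation:
Step 1: cell (2,1) = 21/5
Step 2: cell (2,1) = 501/100
Full grid after step 2:
  37/9 1001/240 43/12
  1151/240 99/25 367/80
  1127/240 501/100 419/80
  95/18 661/120 73/12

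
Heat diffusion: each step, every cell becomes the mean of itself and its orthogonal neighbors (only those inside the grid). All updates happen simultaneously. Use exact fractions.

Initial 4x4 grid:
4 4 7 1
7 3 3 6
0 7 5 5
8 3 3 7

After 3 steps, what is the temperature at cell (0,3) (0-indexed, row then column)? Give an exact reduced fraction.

Answer: 9523/2160

Derivation:
Step 1: cell (0,3) = 14/3
Step 2: cell (0,3) = 73/18
Step 3: cell (0,3) = 9523/2160
Full grid after step 3:
  3251/720 3503/800 31207/7200 9523/2160
  867/200 9017/2000 26881/6000 16121/3600
  1649/360 26353/6000 9341/2000 77/16
  9451/2160 6713/1440 753/160 3527/720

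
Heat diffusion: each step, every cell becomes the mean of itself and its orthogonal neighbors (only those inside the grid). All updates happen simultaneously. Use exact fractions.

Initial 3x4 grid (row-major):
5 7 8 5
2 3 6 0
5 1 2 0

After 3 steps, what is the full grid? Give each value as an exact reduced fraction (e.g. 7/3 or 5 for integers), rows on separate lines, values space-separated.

Answer: 613/135 34141/7200 33521/7200 563/135
55687/14400 5867/1500 907/250 15749/4800
6943/2160 11033/3600 1231/450 5143/2160

Derivation:
After step 1:
  14/3 23/4 13/2 13/3
  15/4 19/5 19/5 11/4
  8/3 11/4 9/4 2/3
After step 2:
  85/18 1243/240 1223/240 163/36
  893/240 397/100 191/50 231/80
  55/18 43/15 71/30 17/9
After step 3:
  613/135 34141/7200 33521/7200 563/135
  55687/14400 5867/1500 907/250 15749/4800
  6943/2160 11033/3600 1231/450 5143/2160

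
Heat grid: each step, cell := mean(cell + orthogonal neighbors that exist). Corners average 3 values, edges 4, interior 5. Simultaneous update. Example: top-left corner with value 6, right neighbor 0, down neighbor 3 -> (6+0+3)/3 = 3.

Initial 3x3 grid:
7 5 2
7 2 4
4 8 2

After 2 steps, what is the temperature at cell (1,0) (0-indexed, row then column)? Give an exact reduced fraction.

Answer: 343/60

Derivation:
Step 1: cell (1,0) = 5
Step 2: cell (1,0) = 343/60
Full grid after step 2:
  46/9 24/5 61/18
  343/60 207/50 481/120
  46/9 101/20 67/18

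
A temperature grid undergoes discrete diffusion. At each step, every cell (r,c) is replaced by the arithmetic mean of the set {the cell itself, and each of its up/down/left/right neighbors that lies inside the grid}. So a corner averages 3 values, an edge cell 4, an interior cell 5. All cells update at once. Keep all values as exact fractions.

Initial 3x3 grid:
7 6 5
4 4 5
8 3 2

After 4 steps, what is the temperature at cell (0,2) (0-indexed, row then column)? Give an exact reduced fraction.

Step 1: cell (0,2) = 16/3
Step 2: cell (0,2) = 89/18
Step 3: cell (0,2) = 5197/1080
Step 4: cell (0,2) = 311519/64800
Full grid after step 4:
  676463/129600 722141/144000 311519/64800
  4335721/864000 863351/180000 489887/108000
  17333/3600 3921971/864000 564163/129600

Answer: 311519/64800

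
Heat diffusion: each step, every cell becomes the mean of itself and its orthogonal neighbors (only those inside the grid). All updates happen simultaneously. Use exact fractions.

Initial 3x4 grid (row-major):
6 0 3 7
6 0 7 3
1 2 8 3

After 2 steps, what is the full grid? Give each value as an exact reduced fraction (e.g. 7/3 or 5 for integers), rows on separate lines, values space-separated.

After step 1:
  4 9/4 17/4 13/3
  13/4 3 21/5 5
  3 11/4 5 14/3
After step 2:
  19/6 27/8 451/120 163/36
  53/16 309/100 429/100 91/20
  3 55/16 997/240 44/9

Answer: 19/6 27/8 451/120 163/36
53/16 309/100 429/100 91/20
3 55/16 997/240 44/9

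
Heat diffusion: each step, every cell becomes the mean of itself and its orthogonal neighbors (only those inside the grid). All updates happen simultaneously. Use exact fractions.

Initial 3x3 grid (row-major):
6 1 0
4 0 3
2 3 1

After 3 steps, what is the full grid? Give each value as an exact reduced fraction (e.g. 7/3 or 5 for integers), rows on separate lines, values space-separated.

After step 1:
  11/3 7/4 4/3
  3 11/5 1
  3 3/2 7/3
After step 2:
  101/36 179/80 49/36
  89/30 189/100 103/60
  5/2 271/120 29/18
After step 3:
  5767/2160 9953/4800 3827/2160
  4573/1800 13283/6000 5921/3600
  103/40 14867/7200 2011/1080

Answer: 5767/2160 9953/4800 3827/2160
4573/1800 13283/6000 5921/3600
103/40 14867/7200 2011/1080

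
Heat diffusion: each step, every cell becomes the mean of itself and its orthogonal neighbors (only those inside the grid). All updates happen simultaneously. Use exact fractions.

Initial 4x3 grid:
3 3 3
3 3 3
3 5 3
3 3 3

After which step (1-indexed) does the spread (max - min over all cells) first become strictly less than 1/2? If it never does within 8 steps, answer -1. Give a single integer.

Step 1: max=7/2, min=3, spread=1/2
Step 2: max=173/50, min=3, spread=23/50
  -> spread < 1/2 first at step 2
Step 3: max=8011/2400, min=613/200, spread=131/480
Step 4: max=71351/21600, min=11191/3600, spread=841/4320
Step 5: max=28462051/8640000, min=2253373/720000, spread=56863/345600
Step 6: max=254814341/77760000, min=20429543/6480000, spread=386393/3110400
Step 7: max=101705723131/31104000000, min=8196358813/2592000000, spread=26795339/248832000
Step 8: max=6082535714129/1866240000000, min=493646149667/155520000000, spread=254051069/2985984000

Answer: 2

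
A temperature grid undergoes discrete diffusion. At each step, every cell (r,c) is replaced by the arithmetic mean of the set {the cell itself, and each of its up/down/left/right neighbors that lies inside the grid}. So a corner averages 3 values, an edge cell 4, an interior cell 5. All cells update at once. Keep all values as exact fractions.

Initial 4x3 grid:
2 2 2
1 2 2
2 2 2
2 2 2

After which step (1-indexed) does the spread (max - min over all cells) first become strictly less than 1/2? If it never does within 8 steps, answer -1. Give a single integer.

Step 1: max=2, min=5/3, spread=1/3
  -> spread < 1/2 first at step 1
Step 2: max=2, min=209/120, spread=31/120
Step 3: max=2, min=1949/1080, spread=211/1080
Step 4: max=3553/1800, min=199103/108000, spread=14077/108000
Step 5: max=212317/108000, min=1803593/972000, spread=5363/48600
Step 6: max=117131/60000, min=54579191/29160000, spread=93859/1166400
Step 7: max=189063533/97200000, min=3288925519/1749600000, spread=4568723/69984000
Step 8: max=5650381111/2916000000, min=198171564371/104976000000, spread=8387449/167961600

Answer: 1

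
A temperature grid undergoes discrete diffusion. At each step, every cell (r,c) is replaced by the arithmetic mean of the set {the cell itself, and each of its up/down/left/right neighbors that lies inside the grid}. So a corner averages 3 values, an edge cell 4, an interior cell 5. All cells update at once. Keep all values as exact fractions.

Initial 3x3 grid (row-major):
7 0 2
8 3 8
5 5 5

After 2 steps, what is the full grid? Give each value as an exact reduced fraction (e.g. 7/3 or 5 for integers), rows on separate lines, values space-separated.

After step 1:
  5 3 10/3
  23/4 24/5 9/2
  6 9/2 6
After step 2:
  55/12 121/30 65/18
  431/80 451/100 559/120
  65/12 213/40 5

Answer: 55/12 121/30 65/18
431/80 451/100 559/120
65/12 213/40 5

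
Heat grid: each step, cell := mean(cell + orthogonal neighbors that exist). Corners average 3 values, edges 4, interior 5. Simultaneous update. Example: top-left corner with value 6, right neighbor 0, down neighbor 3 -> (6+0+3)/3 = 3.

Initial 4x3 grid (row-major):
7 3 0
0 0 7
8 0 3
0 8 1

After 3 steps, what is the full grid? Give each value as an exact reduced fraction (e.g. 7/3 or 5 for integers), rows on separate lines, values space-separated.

After step 1:
  10/3 5/2 10/3
  15/4 2 5/2
  2 19/5 11/4
  16/3 9/4 4
After step 2:
  115/36 67/24 25/9
  133/48 291/100 127/48
  893/240 64/25 261/80
  115/36 923/240 3
After step 3:
  1261/432 21013/7200 1183/432
  22673/7200 8207/3000 20873/7200
  22043/7200 19559/6000 6881/2400
  1937/540 45361/14400 1213/360

Answer: 1261/432 21013/7200 1183/432
22673/7200 8207/3000 20873/7200
22043/7200 19559/6000 6881/2400
1937/540 45361/14400 1213/360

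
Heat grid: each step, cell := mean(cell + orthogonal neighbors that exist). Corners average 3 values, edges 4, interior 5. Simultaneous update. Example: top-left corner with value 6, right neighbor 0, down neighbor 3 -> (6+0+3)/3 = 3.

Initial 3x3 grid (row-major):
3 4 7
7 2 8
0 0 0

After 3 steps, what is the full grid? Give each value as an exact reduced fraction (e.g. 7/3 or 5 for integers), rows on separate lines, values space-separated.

After step 1:
  14/3 4 19/3
  3 21/5 17/4
  7/3 1/2 8/3
After step 2:
  35/9 24/5 175/36
  71/20 319/100 349/80
  35/18 97/40 89/36
After step 3:
  2203/540 837/200 10097/2160
  943/300 7331/2000 17863/4800
  2851/1080 6019/2400 6667/2160

Answer: 2203/540 837/200 10097/2160
943/300 7331/2000 17863/4800
2851/1080 6019/2400 6667/2160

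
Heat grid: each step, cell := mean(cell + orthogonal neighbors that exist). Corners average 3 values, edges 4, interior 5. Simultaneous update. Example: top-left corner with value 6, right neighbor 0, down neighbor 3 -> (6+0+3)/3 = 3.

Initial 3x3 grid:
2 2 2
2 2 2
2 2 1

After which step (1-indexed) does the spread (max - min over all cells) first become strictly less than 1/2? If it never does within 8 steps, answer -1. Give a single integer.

Answer: 1

Derivation:
Step 1: max=2, min=5/3, spread=1/3
  -> spread < 1/2 first at step 1
Step 2: max=2, min=31/18, spread=5/18
Step 3: max=2, min=391/216, spread=41/216
Step 4: max=709/360, min=23789/12960, spread=347/2592
Step 5: max=7043/3600, min=1448263/777600, spread=2921/31104
Step 6: max=838517/432000, min=87483461/46656000, spread=24611/373248
Step 7: max=18783259/9720000, min=5279997967/2799360000, spread=207329/4478976
Step 8: max=997998401/518400000, min=317893247549/167961600000, spread=1746635/53747712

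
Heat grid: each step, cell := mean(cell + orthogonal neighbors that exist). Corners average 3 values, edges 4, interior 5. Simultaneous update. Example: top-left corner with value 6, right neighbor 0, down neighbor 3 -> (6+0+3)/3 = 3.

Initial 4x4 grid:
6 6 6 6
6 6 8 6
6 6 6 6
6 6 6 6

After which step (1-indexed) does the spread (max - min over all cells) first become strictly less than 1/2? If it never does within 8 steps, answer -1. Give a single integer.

Answer: 2

Derivation:
Step 1: max=13/2, min=6, spread=1/2
Step 2: max=161/25, min=6, spread=11/25
  -> spread < 1/2 first at step 2
Step 3: max=7567/1200, min=6, spread=367/1200
Step 4: max=33971/5400, min=1813/300, spread=1337/5400
Step 5: max=1013669/162000, min=54469/9000, spread=33227/162000
Step 6: max=30374327/4860000, min=328049/54000, spread=849917/4860000
Step 7: max=908514347/145800000, min=4928533/810000, spread=21378407/145800000
Step 8: max=27210462371/4374000000, min=1481688343/243000000, spread=540072197/4374000000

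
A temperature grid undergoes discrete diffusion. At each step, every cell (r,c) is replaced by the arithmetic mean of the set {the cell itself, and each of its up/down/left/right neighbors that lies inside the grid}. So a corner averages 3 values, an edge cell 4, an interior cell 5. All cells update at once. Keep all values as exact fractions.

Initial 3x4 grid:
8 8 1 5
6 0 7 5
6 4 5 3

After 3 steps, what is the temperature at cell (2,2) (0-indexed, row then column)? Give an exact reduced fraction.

Step 1: cell (2,2) = 19/4
Step 2: cell (2,2) = 493/120
Step 3: cell (2,2) = 2051/450
Full grid after step 3:
  1199/216 4387/900 4277/900 4673/1080
  4547/900 3731/750 2149/500 5461/1200
  1085/216 1003/225 2051/450 4663/1080

Answer: 2051/450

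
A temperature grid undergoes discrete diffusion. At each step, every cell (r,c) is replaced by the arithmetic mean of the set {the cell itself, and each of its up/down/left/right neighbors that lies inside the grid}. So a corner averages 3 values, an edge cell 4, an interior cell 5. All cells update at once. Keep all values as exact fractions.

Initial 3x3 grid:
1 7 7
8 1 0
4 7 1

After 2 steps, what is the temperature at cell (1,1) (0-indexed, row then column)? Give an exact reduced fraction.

Step 1: cell (1,1) = 23/5
Step 2: cell (1,1) = 88/25
Full grid after step 2:
  77/18 93/20 131/36
  593/120 88/25 851/240
  157/36 337/80 49/18

Answer: 88/25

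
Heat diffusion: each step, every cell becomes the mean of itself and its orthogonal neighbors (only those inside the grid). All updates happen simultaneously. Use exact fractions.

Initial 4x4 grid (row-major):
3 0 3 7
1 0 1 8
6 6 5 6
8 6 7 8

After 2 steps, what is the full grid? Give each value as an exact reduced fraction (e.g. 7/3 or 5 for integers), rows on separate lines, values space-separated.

Answer: 16/9 431/240 273/80 19/4
641/240 68/25 73/20 433/80
1141/240 116/25 21/4 97/16
56/9 1471/240 101/16 27/4

Derivation:
After step 1:
  4/3 3/2 11/4 6
  5/2 8/5 17/5 11/2
  21/4 23/5 5 27/4
  20/3 27/4 13/2 7
After step 2:
  16/9 431/240 273/80 19/4
  641/240 68/25 73/20 433/80
  1141/240 116/25 21/4 97/16
  56/9 1471/240 101/16 27/4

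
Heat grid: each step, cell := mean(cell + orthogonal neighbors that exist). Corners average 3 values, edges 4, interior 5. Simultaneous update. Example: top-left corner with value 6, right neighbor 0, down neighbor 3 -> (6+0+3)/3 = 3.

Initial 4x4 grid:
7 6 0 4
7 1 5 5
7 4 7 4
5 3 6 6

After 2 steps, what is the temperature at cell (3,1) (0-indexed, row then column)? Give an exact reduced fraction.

Answer: 97/20

Derivation:
Step 1: cell (3,1) = 9/2
Step 2: cell (3,1) = 97/20
Full grid after step 2:
  47/9 1111/240 277/80 15/4
  1351/240 108/25 433/100 83/20
  413/80 489/100 121/25 77/15
  61/12 97/20 77/15 49/9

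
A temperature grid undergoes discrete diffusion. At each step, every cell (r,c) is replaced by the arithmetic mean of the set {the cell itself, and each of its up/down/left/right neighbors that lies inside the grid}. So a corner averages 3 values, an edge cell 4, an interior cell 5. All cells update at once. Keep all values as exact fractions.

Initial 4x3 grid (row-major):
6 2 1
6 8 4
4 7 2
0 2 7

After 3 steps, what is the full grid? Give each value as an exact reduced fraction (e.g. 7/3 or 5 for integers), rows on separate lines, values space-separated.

Answer: 5117/1080 4171/960 2111/540
6863/1440 73/16 5983/1440
2083/480 1289/300 6209/1440
2687/720 1427/360 8671/2160

Derivation:
After step 1:
  14/3 17/4 7/3
  6 27/5 15/4
  17/4 23/5 5
  2 4 11/3
After step 2:
  179/36 333/80 31/9
  1219/240 24/5 989/240
  337/80 93/20 1021/240
  41/12 107/30 38/9
After step 3:
  5117/1080 4171/960 2111/540
  6863/1440 73/16 5983/1440
  2083/480 1289/300 6209/1440
  2687/720 1427/360 8671/2160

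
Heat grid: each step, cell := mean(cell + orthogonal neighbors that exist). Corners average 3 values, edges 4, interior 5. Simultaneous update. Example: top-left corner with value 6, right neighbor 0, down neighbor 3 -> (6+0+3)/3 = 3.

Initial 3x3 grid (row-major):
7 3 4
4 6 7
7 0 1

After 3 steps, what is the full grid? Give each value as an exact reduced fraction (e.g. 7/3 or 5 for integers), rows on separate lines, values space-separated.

Answer: 259/54 3443/720 955/216
3383/720 1271/300 6061/1440
895/216 5761/1440 395/108

Derivation:
After step 1:
  14/3 5 14/3
  6 4 9/2
  11/3 7/2 8/3
After step 2:
  47/9 55/12 85/18
  55/12 23/5 95/24
  79/18 83/24 32/9
After step 3:
  259/54 3443/720 955/216
  3383/720 1271/300 6061/1440
  895/216 5761/1440 395/108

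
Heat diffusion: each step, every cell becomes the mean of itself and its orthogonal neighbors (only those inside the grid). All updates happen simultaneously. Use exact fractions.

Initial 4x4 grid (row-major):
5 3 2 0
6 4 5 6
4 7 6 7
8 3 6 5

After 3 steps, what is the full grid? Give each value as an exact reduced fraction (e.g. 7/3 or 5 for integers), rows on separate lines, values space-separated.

Answer: 241/54 7231/1800 6757/1800 3953/1080
8641/1800 7147/1500 13301/3000 16109/3600
653/120 259/50 5401/1000 6331/1200
323/60 28/5 1649/300 2057/360

Derivation:
After step 1:
  14/3 7/2 5/2 8/3
  19/4 5 23/5 9/2
  25/4 24/5 31/5 6
  5 6 5 6
After step 2:
  155/36 47/12 199/60 29/9
  31/6 453/100 114/25 533/120
  26/5 113/20 133/25 227/40
  23/4 26/5 29/5 17/3
After step 3:
  241/54 7231/1800 6757/1800 3953/1080
  8641/1800 7147/1500 13301/3000 16109/3600
  653/120 259/50 5401/1000 6331/1200
  323/60 28/5 1649/300 2057/360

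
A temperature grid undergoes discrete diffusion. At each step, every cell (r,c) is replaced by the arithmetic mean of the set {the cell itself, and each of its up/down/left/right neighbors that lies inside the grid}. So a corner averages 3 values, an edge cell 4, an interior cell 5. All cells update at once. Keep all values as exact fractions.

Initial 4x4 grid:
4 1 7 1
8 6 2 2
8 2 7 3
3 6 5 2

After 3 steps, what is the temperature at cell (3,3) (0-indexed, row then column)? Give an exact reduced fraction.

Step 1: cell (3,3) = 10/3
Step 2: cell (3,3) = 71/18
Step 3: cell (3,3) = 4009/1080
Full grid after step 3:
  2507/540 32189/7200 24869/7200 7163/2160
  37739/7200 6557/1500 24413/6000 5711/1800
  36499/7200 30133/6000 11839/3000 6791/1800
  11443/2160 16787/3600 15907/3600 4009/1080

Answer: 4009/1080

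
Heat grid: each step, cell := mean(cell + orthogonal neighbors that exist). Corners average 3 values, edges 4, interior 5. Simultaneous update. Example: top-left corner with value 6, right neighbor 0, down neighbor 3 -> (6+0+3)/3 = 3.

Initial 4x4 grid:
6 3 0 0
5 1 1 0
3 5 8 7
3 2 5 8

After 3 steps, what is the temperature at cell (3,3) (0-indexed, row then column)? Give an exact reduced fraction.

Step 1: cell (3,3) = 20/3
Step 2: cell (3,3) = 109/18
Step 3: cell (3,3) = 11737/2160
Full grid after step 3:
  1481/432 4867/1800 1171/600 77/48
  25303/7200 3899/1200 1117/400 6589/2400
  5339/1440 22807/6000 25603/6000 6443/1440
  7933/2160 377/90 179/36 11737/2160

Answer: 11737/2160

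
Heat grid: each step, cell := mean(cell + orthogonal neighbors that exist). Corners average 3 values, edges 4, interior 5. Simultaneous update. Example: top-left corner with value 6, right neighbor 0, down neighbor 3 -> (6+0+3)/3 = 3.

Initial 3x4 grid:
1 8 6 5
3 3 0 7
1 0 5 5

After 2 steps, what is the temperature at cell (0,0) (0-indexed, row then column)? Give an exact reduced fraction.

Step 1: cell (0,0) = 4
Step 2: cell (0,0) = 7/2
Full grid after step 2:
  7/2 321/80 389/80 5
  38/15 63/20 37/10 1207/240
  67/36 533/240 877/240 149/36

Answer: 7/2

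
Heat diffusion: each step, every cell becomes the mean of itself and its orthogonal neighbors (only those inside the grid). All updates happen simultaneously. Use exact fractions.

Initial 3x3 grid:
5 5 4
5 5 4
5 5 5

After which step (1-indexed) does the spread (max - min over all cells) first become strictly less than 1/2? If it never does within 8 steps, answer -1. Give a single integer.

Answer: 2

Derivation:
Step 1: max=5, min=13/3, spread=2/3
Step 2: max=5, min=163/36, spread=17/36
  -> spread < 1/2 first at step 2
Step 3: max=889/180, min=9953/2160, spread=143/432
Step 4: max=13237/2700, min=605251/129600, spread=1205/5184
Step 5: max=350459/72000, min=36580697/7776000, spread=10151/62208
Step 6: max=94190791/19440000, min=2207130859/466560000, spread=85517/746496
Step 7: max=11262246329/2332800000, min=132895609073/27993600000, spread=720431/8957952
Step 8: max=28087838137/5832000000, min=7994465805331/1679616000000, spread=6069221/107495424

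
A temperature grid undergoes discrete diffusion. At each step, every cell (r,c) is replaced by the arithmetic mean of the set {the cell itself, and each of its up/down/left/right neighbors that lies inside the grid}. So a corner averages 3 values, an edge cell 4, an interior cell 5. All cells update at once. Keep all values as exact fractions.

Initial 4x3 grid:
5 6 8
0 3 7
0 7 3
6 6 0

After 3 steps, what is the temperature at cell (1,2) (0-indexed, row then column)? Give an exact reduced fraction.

Step 1: cell (1,2) = 21/4
Step 2: cell (1,2) = 211/40
Step 3: cell (1,2) = 5849/1200
Full grid after step 3:
  8851/2160 34309/7200 983/180
  26269/7200 26647/6000 5849/1200
  8863/2400 3917/1000 437/100
  223/60 6407/1600 319/80

Answer: 5849/1200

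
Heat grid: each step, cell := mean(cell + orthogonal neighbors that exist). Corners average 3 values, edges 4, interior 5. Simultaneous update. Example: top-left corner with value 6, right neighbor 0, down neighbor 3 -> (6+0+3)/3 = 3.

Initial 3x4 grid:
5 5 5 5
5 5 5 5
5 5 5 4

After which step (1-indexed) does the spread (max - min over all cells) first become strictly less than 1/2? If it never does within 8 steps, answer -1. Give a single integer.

Answer: 1

Derivation:
Step 1: max=5, min=14/3, spread=1/3
  -> spread < 1/2 first at step 1
Step 2: max=5, min=85/18, spread=5/18
Step 3: max=5, min=1039/216, spread=41/216
Step 4: max=5, min=125383/25920, spread=4217/25920
Step 5: max=35921/7200, min=7566851/1555200, spread=38417/311040
Step 6: max=717403/144000, min=455359789/93312000, spread=1903471/18662400
Step 7: max=21484241/4320000, min=27392610911/5598720000, spread=18038617/223948800
Step 8: max=1931073241/388800000, min=1646347817149/335923200000, spread=883978523/13436928000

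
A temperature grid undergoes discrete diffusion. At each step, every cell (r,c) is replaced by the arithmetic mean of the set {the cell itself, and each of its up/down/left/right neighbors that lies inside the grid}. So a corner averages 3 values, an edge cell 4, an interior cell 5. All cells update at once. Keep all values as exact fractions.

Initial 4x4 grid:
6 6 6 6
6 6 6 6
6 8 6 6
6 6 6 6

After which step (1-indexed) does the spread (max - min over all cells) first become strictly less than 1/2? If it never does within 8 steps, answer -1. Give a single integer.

Answer: 2

Derivation:
Step 1: max=13/2, min=6, spread=1/2
Step 2: max=161/25, min=6, spread=11/25
  -> spread < 1/2 first at step 2
Step 3: max=7567/1200, min=6, spread=367/1200
Step 4: max=33971/5400, min=1813/300, spread=1337/5400
Step 5: max=1013669/162000, min=54469/9000, spread=33227/162000
Step 6: max=30374327/4860000, min=328049/54000, spread=849917/4860000
Step 7: max=908514347/145800000, min=4928533/810000, spread=21378407/145800000
Step 8: max=27210462371/4374000000, min=1481688343/243000000, spread=540072197/4374000000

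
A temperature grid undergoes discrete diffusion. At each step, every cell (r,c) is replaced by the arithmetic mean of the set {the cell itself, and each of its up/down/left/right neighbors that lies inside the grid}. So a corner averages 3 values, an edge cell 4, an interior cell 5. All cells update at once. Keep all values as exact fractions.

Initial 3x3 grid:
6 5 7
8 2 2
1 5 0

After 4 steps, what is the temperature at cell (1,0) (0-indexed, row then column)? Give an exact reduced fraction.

Answer: 1260617/288000

Derivation:
Step 1: cell (1,0) = 17/4
Step 2: cell (1,0) = 393/80
Step 3: cell (1,0) = 20911/4800
Step 4: cell (1,0) = 1260617/288000
Full grid after step 4:
  602803/129600 161749/36000 527753/129600
  1260617/288000 59063/15000 357289/96000
  500303/129600 28847/8000 422053/129600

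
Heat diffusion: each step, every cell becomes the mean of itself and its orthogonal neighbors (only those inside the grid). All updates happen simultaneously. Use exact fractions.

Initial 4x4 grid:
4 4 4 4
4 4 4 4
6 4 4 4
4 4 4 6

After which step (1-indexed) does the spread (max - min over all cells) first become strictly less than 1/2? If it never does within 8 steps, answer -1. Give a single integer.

Answer: 3

Derivation:
Step 1: max=14/3, min=4, spread=2/3
Step 2: max=41/9, min=4, spread=5/9
Step 3: max=4787/1080, min=4, spread=467/1080
  -> spread < 1/2 first at step 3
Step 4: max=141257/32400, min=583/144, spread=5041/16200
Step 5: max=4230491/972000, min=2548/625, spread=1339207/4860000
Step 6: max=126067769/29160000, min=13284023/3240000, spread=3255781/14580000
Step 7: max=3771057467/874800000, min=80140817/19440000, spread=82360351/437400000
Step 8: max=112707489857/26244000000, min=804135809/194400000, spread=2074577821/13122000000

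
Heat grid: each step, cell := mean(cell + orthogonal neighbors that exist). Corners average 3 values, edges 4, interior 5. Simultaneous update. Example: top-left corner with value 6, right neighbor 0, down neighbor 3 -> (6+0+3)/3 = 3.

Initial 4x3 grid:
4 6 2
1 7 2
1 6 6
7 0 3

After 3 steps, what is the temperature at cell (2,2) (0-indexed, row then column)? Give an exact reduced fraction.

Step 1: cell (2,2) = 17/4
Step 2: cell (2,2) = 31/8
Step 3: cell (2,2) = 4729/1200
Full grid after step 3:
  8419/2160 6467/1600 8789/2160
  6841/1800 8029/2000 14557/3600
  6631/1800 11351/3000 4729/1200
  371/108 13247/3600 265/72

Answer: 4729/1200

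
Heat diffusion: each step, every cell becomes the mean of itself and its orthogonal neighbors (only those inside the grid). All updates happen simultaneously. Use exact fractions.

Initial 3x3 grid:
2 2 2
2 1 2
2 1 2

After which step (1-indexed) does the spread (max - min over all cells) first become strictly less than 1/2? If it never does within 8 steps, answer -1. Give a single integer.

Step 1: max=2, min=3/2, spread=1/2
Step 2: max=147/80, min=193/120, spread=11/48
  -> spread < 1/2 first at step 2
Step 3: max=217/120, min=11801/7200, spread=1219/7200
Step 4: max=171241/96000, min=723397/432000, spread=755/6912
Step 5: max=30479881/17280000, min=43734509/25920000, spread=6353/82944
Step 6: max=1819322707/1036800000, min=2645341873/1555200000, spread=53531/995328
Step 7: max=4022385827/2304000000, min=159383555681/93312000000, spread=450953/11943936
Step 8: max=6496993549163/3732480000000, min=9597090206557/5598720000000, spread=3799043/143327232

Answer: 2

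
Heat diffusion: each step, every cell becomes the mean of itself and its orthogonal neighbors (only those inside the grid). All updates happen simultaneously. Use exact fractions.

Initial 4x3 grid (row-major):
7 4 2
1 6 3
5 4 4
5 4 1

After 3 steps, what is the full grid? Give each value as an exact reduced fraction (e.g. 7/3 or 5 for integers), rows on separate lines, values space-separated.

Answer: 989/240 19753/4800 1321/360
5177/1200 959/250 9029/2400
3629/900 23941/6000 8269/2400
556/135 26587/7200 2567/720

Derivation:
After step 1:
  4 19/4 3
  19/4 18/5 15/4
  15/4 23/5 3
  14/3 7/2 3
After step 2:
  9/2 307/80 23/6
  161/40 429/100 267/80
  533/120 369/100 287/80
  143/36 473/120 19/6
After step 3:
  989/240 19753/4800 1321/360
  5177/1200 959/250 9029/2400
  3629/900 23941/6000 8269/2400
  556/135 26587/7200 2567/720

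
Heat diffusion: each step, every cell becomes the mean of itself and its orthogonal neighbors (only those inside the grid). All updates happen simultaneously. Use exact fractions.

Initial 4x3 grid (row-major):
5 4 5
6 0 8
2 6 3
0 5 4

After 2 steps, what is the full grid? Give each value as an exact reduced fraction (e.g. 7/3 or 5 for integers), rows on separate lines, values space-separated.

Answer: 47/12 569/120 79/18
331/80 15/4 1183/240
737/240 41/10 329/80
115/36 797/240 13/3

Derivation:
After step 1:
  5 7/2 17/3
  13/4 24/5 4
  7/2 16/5 21/4
  7/3 15/4 4
After step 2:
  47/12 569/120 79/18
  331/80 15/4 1183/240
  737/240 41/10 329/80
  115/36 797/240 13/3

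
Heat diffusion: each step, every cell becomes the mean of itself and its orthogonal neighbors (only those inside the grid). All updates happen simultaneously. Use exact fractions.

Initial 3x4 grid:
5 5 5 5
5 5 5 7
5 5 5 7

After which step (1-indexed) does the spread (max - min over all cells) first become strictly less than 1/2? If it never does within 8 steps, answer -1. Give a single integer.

Answer: 6

Derivation:
Step 1: max=19/3, min=5, spread=4/3
Step 2: max=107/18, min=5, spread=17/18
Step 3: max=6247/1080, min=5, spread=847/1080
Step 4: max=91631/16200, min=1133/225, spread=2011/3240
Step 5: max=10850783/1944000, min=273713/54000, spread=199423/388800
Step 6: max=644104867/116640000, min=5515249/1080000, spread=1938319/4665600
  -> spread < 1/2 first at step 6
Step 7: max=38353677053/6998400000, min=499444199/97200000, spread=95747789/279936000
Step 8: max=2287089255127/419904000000, min=30133143941/5832000000, spread=940023131/3359232000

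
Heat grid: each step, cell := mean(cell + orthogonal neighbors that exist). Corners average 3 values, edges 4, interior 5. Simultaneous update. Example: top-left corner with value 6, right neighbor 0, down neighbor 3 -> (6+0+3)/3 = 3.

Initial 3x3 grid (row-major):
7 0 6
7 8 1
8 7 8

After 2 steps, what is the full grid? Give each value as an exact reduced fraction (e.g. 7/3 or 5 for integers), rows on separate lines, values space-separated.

After step 1:
  14/3 21/4 7/3
  15/2 23/5 23/4
  22/3 31/4 16/3
After step 2:
  209/36 337/80 40/9
  241/40 617/100 1081/240
  271/36 1501/240 113/18

Answer: 209/36 337/80 40/9
241/40 617/100 1081/240
271/36 1501/240 113/18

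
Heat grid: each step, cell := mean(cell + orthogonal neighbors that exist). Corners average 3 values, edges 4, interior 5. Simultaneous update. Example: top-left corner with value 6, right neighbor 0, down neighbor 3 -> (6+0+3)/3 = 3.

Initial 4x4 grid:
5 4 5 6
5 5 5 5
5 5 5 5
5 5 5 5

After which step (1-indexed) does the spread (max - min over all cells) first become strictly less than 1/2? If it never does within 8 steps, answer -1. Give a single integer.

Step 1: max=16/3, min=14/3, spread=2/3
Step 2: max=187/36, min=1153/240, spread=281/720
  -> spread < 1/2 first at step 2
Step 3: max=553/108, min=10423/2160, spread=637/2160
Step 4: max=82247/16200, min=315493/64800, spread=2699/12960
Step 5: max=2455559/486000, min=9507919/1944000, spread=314317/1944000
Step 6: max=195851287/38880000, min=286458301/58320000, spread=14637259/116640000
Step 7: max=29311891343/5832000000, min=8618442703/1749600000, spread=1751246999/17496000000
Step 8: max=292678812857/58320000000, min=259166222293/52488000000, spread=42447092783/524880000000

Answer: 2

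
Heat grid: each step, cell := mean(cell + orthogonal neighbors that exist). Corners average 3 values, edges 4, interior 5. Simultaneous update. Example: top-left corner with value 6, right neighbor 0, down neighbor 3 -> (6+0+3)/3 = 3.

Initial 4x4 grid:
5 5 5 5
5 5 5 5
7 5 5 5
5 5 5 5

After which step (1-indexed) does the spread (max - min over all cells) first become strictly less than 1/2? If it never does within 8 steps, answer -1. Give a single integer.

Answer: 3

Derivation:
Step 1: max=17/3, min=5, spread=2/3
Step 2: max=331/60, min=5, spread=31/60
Step 3: max=2911/540, min=5, spread=211/540
  -> spread < 1/2 first at step 3
Step 4: max=286843/54000, min=5, spread=16843/54000
Step 5: max=2568643/486000, min=22579/4500, spread=130111/486000
Step 6: max=76542367/14580000, min=1357159/270000, spread=3255781/14580000
Step 7: max=2287353691/437400000, min=1361107/270000, spread=82360351/437400000
Step 8: max=68361316891/13122000000, min=245506441/48600000, spread=2074577821/13122000000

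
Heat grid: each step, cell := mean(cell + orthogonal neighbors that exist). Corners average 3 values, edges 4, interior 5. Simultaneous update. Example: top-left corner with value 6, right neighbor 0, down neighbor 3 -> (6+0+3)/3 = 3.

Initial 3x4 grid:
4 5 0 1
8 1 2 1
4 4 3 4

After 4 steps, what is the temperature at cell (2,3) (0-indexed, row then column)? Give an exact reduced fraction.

Answer: 157969/64800

Derivation:
Step 1: cell (2,3) = 8/3
Step 2: cell (2,3) = 95/36
Step 3: cell (2,3) = 4969/2160
Step 4: cell (2,3) = 157969/64800
Full grid after step 4:
  488003/129600 177277/54000 125887/54000 65297/32400
  1157129/288000 393881/120000 474659/180000 449393/216000
  508453/129600 766733/216000 590173/216000 157969/64800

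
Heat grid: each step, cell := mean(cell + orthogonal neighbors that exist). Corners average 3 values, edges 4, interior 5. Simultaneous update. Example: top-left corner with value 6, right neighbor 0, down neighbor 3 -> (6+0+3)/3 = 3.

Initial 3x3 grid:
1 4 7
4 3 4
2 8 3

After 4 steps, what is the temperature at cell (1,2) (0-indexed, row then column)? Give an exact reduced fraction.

Step 1: cell (1,2) = 17/4
Step 2: cell (1,2) = 377/80
Step 3: cell (1,2) = 6913/1600
Step 4: cell (1,2) = 1255633/288000
Full grid after step 4:
  158849/43200 1152383/288000 22553/5400
  1659887/432000 721369/180000 1255633/288000
  252811/64800 227689/54000 62483/14400

Answer: 1255633/288000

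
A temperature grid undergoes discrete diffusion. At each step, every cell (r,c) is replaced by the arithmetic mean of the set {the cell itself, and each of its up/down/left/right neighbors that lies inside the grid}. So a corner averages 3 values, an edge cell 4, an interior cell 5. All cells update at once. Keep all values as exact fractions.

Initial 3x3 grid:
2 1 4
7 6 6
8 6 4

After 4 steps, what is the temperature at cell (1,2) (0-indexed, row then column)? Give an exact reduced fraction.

Step 1: cell (1,2) = 5
Step 2: cell (1,2) = 24/5
Step 3: cell (1,2) = 5777/1200
Step 4: cell (1,2) = 19383/4000
Full grid after step 4:
  149671/32400 1286701/288000 573359/129600
  4408853/864000 55973/11250 19383/4000
  239803/43200 1178807/216000 171121/32400

Answer: 19383/4000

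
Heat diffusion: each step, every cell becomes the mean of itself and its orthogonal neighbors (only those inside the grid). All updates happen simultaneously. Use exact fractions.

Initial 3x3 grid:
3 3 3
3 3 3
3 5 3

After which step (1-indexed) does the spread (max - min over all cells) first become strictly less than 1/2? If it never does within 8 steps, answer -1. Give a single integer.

Answer: 3

Derivation:
Step 1: max=11/3, min=3, spread=2/3
Step 2: max=427/120, min=3, spread=67/120
Step 3: max=3677/1080, min=307/100, spread=1807/5400
  -> spread < 1/2 first at step 3
Step 4: max=1453963/432000, min=8461/2700, spread=33401/144000
Step 5: max=12893933/3888000, min=853391/270000, spread=3025513/19440000
Step 6: max=5130526867/1555200000, min=45955949/14400000, spread=53531/497664
Step 7: max=305968925849/93312000000, min=12455116051/3888000000, spread=450953/5971968
Step 8: max=18305063560603/5598720000000, min=1500688610519/466560000000, spread=3799043/71663616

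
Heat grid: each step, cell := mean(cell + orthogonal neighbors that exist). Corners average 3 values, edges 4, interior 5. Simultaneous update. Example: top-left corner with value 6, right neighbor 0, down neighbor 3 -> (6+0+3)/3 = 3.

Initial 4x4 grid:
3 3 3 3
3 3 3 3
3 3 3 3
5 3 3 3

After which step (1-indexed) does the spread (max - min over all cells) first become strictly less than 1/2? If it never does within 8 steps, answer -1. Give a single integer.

Answer: 3

Derivation:
Step 1: max=11/3, min=3, spread=2/3
Step 2: max=32/9, min=3, spread=5/9
Step 3: max=365/108, min=3, spread=41/108
  -> spread < 1/2 first at step 3
Step 4: max=10763/3240, min=3, spread=1043/3240
Step 5: max=317153/97200, min=3, spread=25553/97200
Step 6: max=9419459/2916000, min=27079/9000, spread=645863/2916000
Step 7: max=280081691/87480000, min=180971/60000, spread=16225973/87480000
Step 8: max=8350677983/2624400000, min=81701/27000, spread=409340783/2624400000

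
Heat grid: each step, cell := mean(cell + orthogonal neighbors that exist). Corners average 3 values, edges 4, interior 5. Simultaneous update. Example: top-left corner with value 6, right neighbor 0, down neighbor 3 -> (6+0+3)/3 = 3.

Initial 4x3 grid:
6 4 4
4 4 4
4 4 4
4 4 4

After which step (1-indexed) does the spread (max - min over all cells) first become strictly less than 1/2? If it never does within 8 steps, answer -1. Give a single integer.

Step 1: max=14/3, min=4, spread=2/3
Step 2: max=41/9, min=4, spread=5/9
Step 3: max=473/108, min=4, spread=41/108
  -> spread < 1/2 first at step 3
Step 4: max=56057/12960, min=4, spread=4217/12960
Step 5: max=3319549/777600, min=14479/3600, spread=38417/155520
Step 6: max=197824211/46656000, min=290597/72000, spread=1903471/9331200
Step 7: max=11798429089/2799360000, min=8755759/2160000, spread=18038617/111974400
Step 8: max=705114582851/167961600000, min=790526759/194400000, spread=883978523/6718464000

Answer: 3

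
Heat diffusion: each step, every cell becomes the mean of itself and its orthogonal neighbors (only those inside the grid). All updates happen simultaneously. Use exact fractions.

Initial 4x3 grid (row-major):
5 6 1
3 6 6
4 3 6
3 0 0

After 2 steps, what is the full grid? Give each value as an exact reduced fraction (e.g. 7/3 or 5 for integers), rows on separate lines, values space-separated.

After step 1:
  14/3 9/2 13/3
  9/2 24/5 19/4
  13/4 19/5 15/4
  7/3 3/2 2
After step 2:
  41/9 183/40 163/36
  1033/240 447/100 529/120
  833/240 171/50 143/40
  85/36 289/120 29/12

Answer: 41/9 183/40 163/36
1033/240 447/100 529/120
833/240 171/50 143/40
85/36 289/120 29/12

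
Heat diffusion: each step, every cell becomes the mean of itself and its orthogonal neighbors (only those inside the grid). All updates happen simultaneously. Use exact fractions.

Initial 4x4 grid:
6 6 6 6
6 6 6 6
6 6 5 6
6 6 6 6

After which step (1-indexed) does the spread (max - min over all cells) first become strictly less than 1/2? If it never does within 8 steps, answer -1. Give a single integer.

Step 1: max=6, min=23/4, spread=1/4
  -> spread < 1/2 first at step 1
Step 2: max=6, min=289/50, spread=11/50
Step 3: max=6, min=14033/2400, spread=367/2400
Step 4: max=3587/600, min=63229/10800, spread=1337/10800
Step 5: max=107531/18000, min=1902331/324000, spread=33227/324000
Step 6: max=643951/108000, min=57105673/9720000, spread=849917/9720000
Step 7: max=9651467/1620000, min=1715885653/291600000, spread=21378407/291600000
Step 8: max=2892311657/486000000, min=51521537629/8748000000, spread=540072197/8748000000

Answer: 1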